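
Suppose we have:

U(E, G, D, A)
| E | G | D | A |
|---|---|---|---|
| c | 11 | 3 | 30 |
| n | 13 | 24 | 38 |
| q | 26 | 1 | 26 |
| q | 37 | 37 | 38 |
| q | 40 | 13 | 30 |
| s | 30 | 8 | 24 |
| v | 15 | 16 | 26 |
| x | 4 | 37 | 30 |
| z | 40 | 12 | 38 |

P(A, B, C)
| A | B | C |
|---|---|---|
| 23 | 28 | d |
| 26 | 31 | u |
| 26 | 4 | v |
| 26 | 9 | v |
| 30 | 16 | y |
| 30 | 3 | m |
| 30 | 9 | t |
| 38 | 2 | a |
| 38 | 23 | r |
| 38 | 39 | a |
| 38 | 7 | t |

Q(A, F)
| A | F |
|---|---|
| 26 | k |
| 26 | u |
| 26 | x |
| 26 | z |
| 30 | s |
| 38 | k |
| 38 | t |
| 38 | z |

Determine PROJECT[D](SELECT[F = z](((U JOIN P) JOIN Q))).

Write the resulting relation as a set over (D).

Natural join on A: {(c, 11, 3, 30, 16, y), (c, 11, 3, 30, 3, m), (c, 11, 3, 30, 9, t), (n, 13, 24, 38, 2, a), (n, 13, 24, 38, 23, r), (n, 13, 24, 38, 39, a), (n, 13, 24, 38, 7, t), (q, 26, 1, 26, 31, u), (q, 26, 1, 26, 4, v), (q, 26, 1, 26, 9, v), (q, 37, 37, 38, 2, a), (q, 37, 37, 38, 23, r), (q, 37, 37, 38, 39, a), (q, 37, 37, 38, 7, t), (q, 40, 13, 30, 16, y), (q, 40, 13, 30, 3, m), (q, 40, 13, 30, 9, t), (v, 15, 16, 26, 31, u), (v, 15, 16, 26, 4, v), (v, 15, 16, 26, 9, v), (x, 4, 37, 30, 16, y), (x, 4, 37, 30, 3, m), (x, 4, 37, 30, 9, t), (z, 40, 12, 38, 2, a), (z, 40, 12, 38, 23, r), (z, 40, 12, 38, 39, a), (z, 40, 12, 38, 7, t)}
Natural join on A: {(c, 11, 3, 30, 16, y, s), (c, 11, 3, 30, 3, m, s), (c, 11, 3, 30, 9, t, s), (n, 13, 24, 38, 2, a, k), (n, 13, 24, 38, 2, a, t), (n, 13, 24, 38, 2, a, z), (n, 13, 24, 38, 23, r, k), (n, 13, 24, 38, 23, r, t), (n, 13, 24, 38, 23, r, z), (n, 13, 24, 38, 39, a, k), (n, 13, 24, 38, 39, a, t), (n, 13, 24, 38, 39, a, z), (n, 13, 24, 38, 7, t, k), (n, 13, 24, 38, 7, t, t), (n, 13, 24, 38, 7, t, z), (q, 26, 1, 26, 31, u, k), (q, 26, 1, 26, 31, u, u), (q, 26, 1, 26, 31, u, x), (q, 26, 1, 26, 31, u, z), (q, 26, 1, 26, 4, v, k), (q, 26, 1, 26, 4, v, u), (q, 26, 1, 26, 4, v, x), (q, 26, 1, 26, 4, v, z), (q, 26, 1, 26, 9, v, k), (q, 26, 1, 26, 9, v, u), (q, 26, 1, 26, 9, v, x), (q, 26, 1, 26, 9, v, z), (q, 37, 37, 38, 2, a, k), (q, 37, 37, 38, 2, a, t), (q, 37, 37, 38, 2, a, z), (q, 37, 37, 38, 23, r, k), (q, 37, 37, 38, 23, r, t), (q, 37, 37, 38, 23, r, z), (q, 37, 37, 38, 39, a, k), (q, 37, 37, 38, 39, a, t), (q, 37, 37, 38, 39, a, z), (q, 37, 37, 38, 7, t, k), (q, 37, 37, 38, 7, t, t), (q, 37, 37, 38, 7, t, z), (q, 40, 13, 30, 16, y, s), (q, 40, 13, 30, 3, m, s), (q, 40, 13, 30, 9, t, s), (v, 15, 16, 26, 31, u, k), (v, 15, 16, 26, 31, u, u), (v, 15, 16, 26, 31, u, x), (v, 15, 16, 26, 31, u, z), (v, 15, 16, 26, 4, v, k), (v, 15, 16, 26, 4, v, u), (v, 15, 16, 26, 4, v, x), (v, 15, 16, 26, 4, v, z), (v, 15, 16, 26, 9, v, k), (v, 15, 16, 26, 9, v, u), (v, 15, 16, 26, 9, v, x), (v, 15, 16, 26, 9, v, z), (x, 4, 37, 30, 16, y, s), (x, 4, 37, 30, 3, m, s), (x, 4, 37, 30, 9, t, s), (z, 40, 12, 38, 2, a, k), (z, 40, 12, 38, 2, a, t), (z, 40, 12, 38, 2, a, z), (z, 40, 12, 38, 23, r, k), (z, 40, 12, 38, 23, r, t), (z, 40, 12, 38, 23, r, z), (z, 40, 12, 38, 39, a, k), (z, 40, 12, 38, 39, a, t), (z, 40, 12, 38, 39, a, z), (z, 40, 12, 38, 7, t, k), (z, 40, 12, 38, 7, t, t), (z, 40, 12, 38, 7, t, z)}
Filtering on F = z leaves {(n, 13, 24, 38, 2, a, z), (n, 13, 24, 38, 23, r, z), (n, 13, 24, 38, 39, a, z), (n, 13, 24, 38, 7, t, z), (q, 26, 1, 26, 31, u, z), (q, 26, 1, 26, 4, v, z), (q, 26, 1, 26, 9, v, z), (q, 37, 37, 38, 2, a, z), (q, 37, 37, 38, 23, r, z), (q, 37, 37, 38, 39, a, z), (q, 37, 37, 38, 7, t, z), (v, 15, 16, 26, 31, u, z), (v, 15, 16, 26, 4, v, z), (v, 15, 16, 26, 9, v, z), (z, 40, 12, 38, 2, a, z), (z, 40, 12, 38, 23, r, z), (z, 40, 12, 38, 39, a, z), (z, 40, 12, 38, 7, t, z)}.
π_{D} gives {1, 12, 16, 24, 37} (13 duplicate(s) eliminated).

{1, 12, 16, 24, 37}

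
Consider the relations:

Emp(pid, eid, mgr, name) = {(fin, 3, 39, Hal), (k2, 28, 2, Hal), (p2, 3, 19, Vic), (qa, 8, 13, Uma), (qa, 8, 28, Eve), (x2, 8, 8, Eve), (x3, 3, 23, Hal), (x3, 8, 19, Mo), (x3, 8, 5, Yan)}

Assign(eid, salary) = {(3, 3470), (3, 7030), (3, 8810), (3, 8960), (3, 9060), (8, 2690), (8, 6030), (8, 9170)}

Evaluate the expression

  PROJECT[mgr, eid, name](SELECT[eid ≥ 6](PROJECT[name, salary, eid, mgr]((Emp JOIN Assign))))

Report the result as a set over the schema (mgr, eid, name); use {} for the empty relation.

{(13, 8, Uma), (19, 8, Mo), (28, 8, Eve), (5, 8, Yan), (8, 8, Eve)}

Natural join on eid: {(fin, 3, 39, Hal, 3470), (fin, 3, 39, Hal, 7030), (fin, 3, 39, Hal, 8810), (fin, 3, 39, Hal, 8960), (fin, 3, 39, Hal, 9060), (p2, 3, 19, Vic, 3470), (p2, 3, 19, Vic, 7030), (p2, 3, 19, Vic, 8810), (p2, 3, 19, Vic, 8960), (p2, 3, 19, Vic, 9060), (qa, 8, 13, Uma, 2690), (qa, 8, 13, Uma, 6030), (qa, 8, 13, Uma, 9170), (qa, 8, 28, Eve, 2690), (qa, 8, 28, Eve, 6030), (qa, 8, 28, Eve, 9170), (x2, 8, 8, Eve, 2690), (x2, 8, 8, Eve, 6030), (x2, 8, 8, Eve, 9170), (x3, 3, 23, Hal, 3470), (x3, 3, 23, Hal, 7030), (x3, 3, 23, Hal, 8810), (x3, 3, 23, Hal, 8960), (x3, 3, 23, Hal, 9060), (x3, 8, 19, Mo, 2690), (x3, 8, 19, Mo, 6030), (x3, 8, 19, Mo, 9170), (x3, 8, 5, Yan, 2690), (x3, 8, 5, Yan, 6030), (x3, 8, 5, Yan, 9170)}
π[name, salary, eid, mgr]: project onto (name, salary, eid, mgr) → {(Eve, 2690, 8, 28), (Eve, 2690, 8, 8), (Eve, 6030, 8, 28), (Eve, 6030, 8, 8), (Eve, 9170, 8, 28), (Eve, 9170, 8, 8), (Hal, 3470, 3, 23), (Hal, 3470, 3, 39), (Hal, 7030, 3, 23), (Hal, 7030, 3, 39), (Hal, 8810, 3, 23), (Hal, 8810, 3, 39), (Hal, 8960, 3, 23), (Hal, 8960, 3, 39), (Hal, 9060, 3, 23), (Hal, 9060, 3, 39), (Mo, 2690, 8, 19), (Mo, 6030, 8, 19), (Mo, 9170, 8, 19), (Uma, 2690, 8, 13), (Uma, 6030, 8, 13), (Uma, 9170, 8, 13), (Vic, 3470, 3, 19), (Vic, 7030, 3, 19), (Vic, 8810, 3, 19), (Vic, 8960, 3, 19), (Vic, 9060, 3, 19), (Yan, 2690, 8, 5), (Yan, 6030, 8, 5), (Yan, 9170, 8, 5)}
Selection eid ≥ 6: {(Eve, 2690, 8, 28), (Eve, 2690, 8, 8), (Eve, 6030, 8, 28), (Eve, 6030, 8, 8), (Eve, 9170, 8, 28), (Eve, 9170, 8, 8), (Mo, 2690, 8, 19), (Mo, 6030, 8, 19), (Mo, 9170, 8, 19), (Uma, 2690, 8, 13), (Uma, 6030, 8, 13), (Uma, 9170, 8, 13), (Yan, 2690, 8, 5), (Yan, 6030, 8, 5), (Yan, 9170, 8, 5)}
π[mgr, eid, name]: project onto (mgr, eid, name) (10 duplicate(s) eliminated) → {(13, 8, Uma), (19, 8, Mo), (28, 8, Eve), (5, 8, Yan), (8, 8, Eve)}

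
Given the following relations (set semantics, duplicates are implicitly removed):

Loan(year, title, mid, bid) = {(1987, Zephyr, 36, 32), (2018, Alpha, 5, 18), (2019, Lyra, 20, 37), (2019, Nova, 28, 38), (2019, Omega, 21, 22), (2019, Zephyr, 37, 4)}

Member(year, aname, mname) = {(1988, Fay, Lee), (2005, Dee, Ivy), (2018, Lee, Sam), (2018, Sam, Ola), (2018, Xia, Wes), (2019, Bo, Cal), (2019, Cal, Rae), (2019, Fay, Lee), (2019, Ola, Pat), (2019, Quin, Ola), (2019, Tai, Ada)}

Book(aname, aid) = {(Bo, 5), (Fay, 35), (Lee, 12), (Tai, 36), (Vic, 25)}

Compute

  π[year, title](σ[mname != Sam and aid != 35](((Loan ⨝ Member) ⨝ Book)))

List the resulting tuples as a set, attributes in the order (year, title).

{(2019, Lyra), (2019, Nova), (2019, Omega), (2019, Zephyr)}

Loan ⋈ Member (natural join on year): {(2018, Alpha, 5, 18, Lee, Sam), (2018, Alpha, 5, 18, Sam, Ola), (2018, Alpha, 5, 18, Xia, Wes), (2019, Lyra, 20, 37, Bo, Cal), (2019, Lyra, 20, 37, Cal, Rae), (2019, Lyra, 20, 37, Fay, Lee), (2019, Lyra, 20, 37, Ola, Pat), (2019, Lyra, 20, 37, Quin, Ola), (2019, Lyra, 20, 37, Tai, Ada), (2019, Nova, 28, 38, Bo, Cal), (2019, Nova, 28, 38, Cal, Rae), (2019, Nova, 28, 38, Fay, Lee), (2019, Nova, 28, 38, Ola, Pat), (2019, Nova, 28, 38, Quin, Ola), (2019, Nova, 28, 38, Tai, Ada), (2019, Omega, 21, 22, Bo, Cal), (2019, Omega, 21, 22, Cal, Rae), (2019, Omega, 21, 22, Fay, Lee), (2019, Omega, 21, 22, Ola, Pat), (2019, Omega, 21, 22, Quin, Ola), (2019, Omega, 21, 22, Tai, Ada), (2019, Zephyr, 37, 4, Bo, Cal), (2019, Zephyr, 37, 4, Cal, Rae), (2019, Zephyr, 37, 4, Fay, Lee), (2019, Zephyr, 37, 4, Ola, Pat), (2019, Zephyr, 37, 4, Quin, Ola), (2019, Zephyr, 37, 4, Tai, Ada)}
(Loan ⨝ Member) ⋈ Book (natural join on aname): {(2018, Alpha, 5, 18, Lee, Sam, 12), (2019, Lyra, 20, 37, Bo, Cal, 5), (2019, Lyra, 20, 37, Fay, Lee, 35), (2019, Lyra, 20, 37, Tai, Ada, 36), (2019, Nova, 28, 38, Bo, Cal, 5), (2019, Nova, 28, 38, Fay, Lee, 35), (2019, Nova, 28, 38, Tai, Ada, 36), (2019, Omega, 21, 22, Bo, Cal, 5), (2019, Omega, 21, 22, Fay, Lee, 35), (2019, Omega, 21, 22, Tai, Ada, 36), (2019, Zephyr, 37, 4, Bo, Cal, 5), (2019, Zephyr, 37, 4, Fay, Lee, 35), (2019, Zephyr, 37, 4, Tai, Ada, 36)}
Filtering on mname != Sam and aid != 35 leaves {(2019, Lyra, 20, 37, Bo, Cal, 5), (2019, Lyra, 20, 37, Tai, Ada, 36), (2019, Nova, 28, 38, Bo, Cal, 5), (2019, Nova, 28, 38, Tai, Ada, 36), (2019, Omega, 21, 22, Bo, Cal, 5), (2019, Omega, 21, 22, Tai, Ada, 36), (2019, Zephyr, 37, 4, Bo, Cal, 5), (2019, Zephyr, 37, 4, Tai, Ada, 36)}.
π[year, title]: project onto (year, title) (4 duplicate(s) eliminated) → {(2019, Lyra), (2019, Nova), (2019, Omega), (2019, Zephyr)}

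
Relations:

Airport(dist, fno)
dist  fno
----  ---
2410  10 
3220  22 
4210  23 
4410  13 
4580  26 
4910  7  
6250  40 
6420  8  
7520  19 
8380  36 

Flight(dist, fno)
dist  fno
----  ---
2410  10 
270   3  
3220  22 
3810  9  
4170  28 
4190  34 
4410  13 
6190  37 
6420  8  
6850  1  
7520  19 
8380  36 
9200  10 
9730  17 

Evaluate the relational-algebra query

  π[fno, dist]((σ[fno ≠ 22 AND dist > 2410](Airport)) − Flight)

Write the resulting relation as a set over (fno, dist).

Filtering on fno ≠ 22 AND dist > 2410 leaves {(4210, 23), (4410, 13), (4580, 26), (4910, 7), (6250, 40), (6420, 8), (7520, 19), (8380, 36)}.
Taking the difference: {(4210, 23), (4580, 26), (4910, 7), (6250, 40)}
π_{fno, dist} gives {(23, 4210), (26, 4580), (40, 6250), (7, 4910)}.

{(23, 4210), (26, 4580), (40, 6250), (7, 4910)}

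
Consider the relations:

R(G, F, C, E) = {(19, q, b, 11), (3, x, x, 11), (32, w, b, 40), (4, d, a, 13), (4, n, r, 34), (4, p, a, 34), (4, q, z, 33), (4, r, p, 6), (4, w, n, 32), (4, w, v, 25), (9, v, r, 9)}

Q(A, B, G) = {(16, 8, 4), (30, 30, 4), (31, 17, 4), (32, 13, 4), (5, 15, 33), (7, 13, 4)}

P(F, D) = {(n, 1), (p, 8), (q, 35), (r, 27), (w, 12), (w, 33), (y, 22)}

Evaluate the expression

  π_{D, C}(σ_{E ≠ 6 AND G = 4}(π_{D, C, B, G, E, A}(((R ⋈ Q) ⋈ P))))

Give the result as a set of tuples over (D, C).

Joining R and Q on G yields {(4, d, a, 13, 16, 8), (4, d, a, 13, 30, 30), (4, d, a, 13, 31, 17), (4, d, a, 13, 32, 13), (4, d, a, 13, 7, 13), (4, n, r, 34, 16, 8), (4, n, r, 34, 30, 30), (4, n, r, 34, 31, 17), (4, n, r, 34, 32, 13), (4, n, r, 34, 7, 13), (4, p, a, 34, 16, 8), (4, p, a, 34, 30, 30), (4, p, a, 34, 31, 17), (4, p, a, 34, 32, 13), (4, p, a, 34, 7, 13), (4, q, z, 33, 16, 8), (4, q, z, 33, 30, 30), (4, q, z, 33, 31, 17), (4, q, z, 33, 32, 13), (4, q, z, 33, 7, 13), (4, r, p, 6, 16, 8), (4, r, p, 6, 30, 30), (4, r, p, 6, 31, 17), (4, r, p, 6, 32, 13), (4, r, p, 6, 7, 13), (4, w, n, 32, 16, 8), (4, w, n, 32, 30, 30), (4, w, n, 32, 31, 17), (4, w, n, 32, 32, 13), (4, w, n, 32, 7, 13), (4, w, v, 25, 16, 8), (4, w, v, 25, 30, 30), (4, w, v, 25, 31, 17), (4, w, v, 25, 32, 13), (4, w, v, 25, 7, 13)}.
Joining (R ⋈ Q) and P on F yields {(4, n, r, 34, 16, 8, 1), (4, n, r, 34, 30, 30, 1), (4, n, r, 34, 31, 17, 1), (4, n, r, 34, 32, 13, 1), (4, n, r, 34, 7, 13, 1), (4, p, a, 34, 16, 8, 8), (4, p, a, 34, 30, 30, 8), (4, p, a, 34, 31, 17, 8), (4, p, a, 34, 32, 13, 8), (4, p, a, 34, 7, 13, 8), (4, q, z, 33, 16, 8, 35), (4, q, z, 33, 30, 30, 35), (4, q, z, 33, 31, 17, 35), (4, q, z, 33, 32, 13, 35), (4, q, z, 33, 7, 13, 35), (4, r, p, 6, 16, 8, 27), (4, r, p, 6, 30, 30, 27), (4, r, p, 6, 31, 17, 27), (4, r, p, 6, 32, 13, 27), (4, r, p, 6, 7, 13, 27), (4, w, n, 32, 16, 8, 12), (4, w, n, 32, 16, 8, 33), (4, w, n, 32, 30, 30, 12), (4, w, n, 32, 30, 30, 33), (4, w, n, 32, 31, 17, 12), (4, w, n, 32, 31, 17, 33), (4, w, n, 32, 32, 13, 12), (4, w, n, 32, 32, 13, 33), (4, w, n, 32, 7, 13, 12), (4, w, n, 32, 7, 13, 33), (4, w, v, 25, 16, 8, 12), (4, w, v, 25, 16, 8, 33), (4, w, v, 25, 30, 30, 12), (4, w, v, 25, 30, 30, 33), (4, w, v, 25, 31, 17, 12), (4, w, v, 25, 31, 17, 33), (4, w, v, 25, 32, 13, 12), (4, w, v, 25, 32, 13, 33), (4, w, v, 25, 7, 13, 12), (4, w, v, 25, 7, 13, 33)}.
π_{D, C, B, G, E, A} gives {(1, r, 13, 4, 34, 32), (1, r, 13, 4, 34, 7), (1, r, 17, 4, 34, 31), (1, r, 30, 4, 34, 30), (1, r, 8, 4, 34, 16), (12, n, 13, 4, 32, 32), (12, n, 13, 4, 32, 7), (12, n, 17, 4, 32, 31), (12, n, 30, 4, 32, 30), (12, n, 8, 4, 32, 16), (12, v, 13, 4, 25, 32), (12, v, 13, 4, 25, 7), (12, v, 17, 4, 25, 31), (12, v, 30, 4, 25, 30), (12, v, 8, 4, 25, 16), (27, p, 13, 4, 6, 32), (27, p, 13, 4, 6, 7), (27, p, 17, 4, 6, 31), (27, p, 30, 4, 6, 30), (27, p, 8, 4, 6, 16), (33, n, 13, 4, 32, 32), (33, n, 13, 4, 32, 7), (33, n, 17, 4, 32, 31), (33, n, 30, 4, 32, 30), (33, n, 8, 4, 32, 16), (33, v, 13, 4, 25, 32), (33, v, 13, 4, 25, 7), (33, v, 17, 4, 25, 31), (33, v, 30, 4, 25, 30), (33, v, 8, 4, 25, 16), (35, z, 13, 4, 33, 32), (35, z, 13, 4, 33, 7), (35, z, 17, 4, 33, 31), (35, z, 30, 4, 33, 30), (35, z, 8, 4, 33, 16), (8, a, 13, 4, 34, 32), (8, a, 13, 4, 34, 7), (8, a, 17, 4, 34, 31), (8, a, 30, 4, 34, 30), (8, a, 8, 4, 34, 16)}.
Selection E ≠ 6 AND G = 4: {(1, r, 13, 4, 34, 32), (1, r, 13, 4, 34, 7), (1, r, 17, 4, 34, 31), (1, r, 30, 4, 34, 30), (1, r, 8, 4, 34, 16), (12, n, 13, 4, 32, 32), (12, n, 13, 4, 32, 7), (12, n, 17, 4, 32, 31), (12, n, 30, 4, 32, 30), (12, n, 8, 4, 32, 16), (12, v, 13, 4, 25, 32), (12, v, 13, 4, 25, 7), (12, v, 17, 4, 25, 31), (12, v, 30, 4, 25, 30), (12, v, 8, 4, 25, 16), (33, n, 13, 4, 32, 32), (33, n, 13, 4, 32, 7), (33, n, 17, 4, 32, 31), (33, n, 30, 4, 32, 30), (33, n, 8, 4, 32, 16), (33, v, 13, 4, 25, 32), (33, v, 13, 4, 25, 7), (33, v, 17, 4, 25, 31), (33, v, 30, 4, 25, 30), (33, v, 8, 4, 25, 16), (35, z, 13, 4, 33, 32), (35, z, 13, 4, 33, 7), (35, z, 17, 4, 33, 31), (35, z, 30, 4, 33, 30), (35, z, 8, 4, 33, 16), (8, a, 13, 4, 34, 32), (8, a, 13, 4, 34, 7), (8, a, 17, 4, 34, 31), (8, a, 30, 4, 34, 30), (8, a, 8, 4, 34, 16)}
π_{D, C} gives {(1, r), (12, n), (12, v), (33, n), (33, v), (35, z), (8, a)} (28 duplicate(s) eliminated).

{(1, r), (12, n), (12, v), (33, n), (33, v), (35, z), (8, a)}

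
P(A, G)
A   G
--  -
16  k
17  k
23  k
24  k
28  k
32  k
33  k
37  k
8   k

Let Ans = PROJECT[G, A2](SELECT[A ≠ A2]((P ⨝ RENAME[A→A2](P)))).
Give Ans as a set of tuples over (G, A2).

ρ[A→A2]: schema becomes (A2, G); tuples unchanged.
Joining P and RENAME[A→A2](P) on G yields {(16, k, 16), (16, k, 17), (16, k, 23), (16, k, 24), (16, k, 28), (16, k, 32), (16, k, 33), (16, k, 37), (16, k, 8), (17, k, 16), (17, k, 17), (17, k, 23), (17, k, 24), (17, k, 28), (17, k, 32), (17, k, 33), (17, k, 37), (17, k, 8), (23, k, 16), (23, k, 17), (23, k, 23), (23, k, 24), (23, k, 28), (23, k, 32), (23, k, 33), (23, k, 37), (23, k, 8), (24, k, 16), (24, k, 17), (24, k, 23), (24, k, 24), (24, k, 28), (24, k, 32), (24, k, 33), (24, k, 37), (24, k, 8), (28, k, 16), (28, k, 17), (28, k, 23), (28, k, 24), (28, k, 28), (28, k, 32), (28, k, 33), (28, k, 37), (28, k, 8), (32, k, 16), (32, k, 17), (32, k, 23), (32, k, 24), (32, k, 28), (32, k, 32), (32, k, 33), (32, k, 37), (32, k, 8), (33, k, 16), (33, k, 17), (33, k, 23), (33, k, 24), (33, k, 28), (33, k, 32), (33, k, 33), (33, k, 37), (33, k, 8), (37, k, 16), (37, k, 17), (37, k, 23), (37, k, 24), (37, k, 28), (37, k, 32), (37, k, 33), (37, k, 37), (37, k, 8), (8, k, 16), (8, k, 17), (8, k, 23), (8, k, 24), (8, k, 28), (8, k, 32), (8, k, 33), (8, k, 37), (8, k, 8)}.
Filtering on A ≠ A2 leaves {(16, k, 17), (16, k, 23), (16, k, 24), (16, k, 28), (16, k, 32), (16, k, 33), (16, k, 37), (16, k, 8), (17, k, 16), (17, k, 23), (17, k, 24), (17, k, 28), (17, k, 32), (17, k, 33), (17, k, 37), (17, k, 8), (23, k, 16), (23, k, 17), (23, k, 24), (23, k, 28), (23, k, 32), (23, k, 33), (23, k, 37), (23, k, 8), (24, k, 16), (24, k, 17), (24, k, 23), (24, k, 28), (24, k, 32), (24, k, 33), (24, k, 37), (24, k, 8), (28, k, 16), (28, k, 17), (28, k, 23), (28, k, 24), (28, k, 32), (28, k, 33), (28, k, 37), (28, k, 8), (32, k, 16), (32, k, 17), (32, k, 23), (32, k, 24), (32, k, 28), (32, k, 33), (32, k, 37), (32, k, 8), (33, k, 16), (33, k, 17), (33, k, 23), (33, k, 24), (33, k, 28), (33, k, 32), (33, k, 37), (33, k, 8), (37, k, 16), (37, k, 17), (37, k, 23), (37, k, 24), (37, k, 28), (37, k, 32), (37, k, 33), (37, k, 8), (8, k, 16), (8, k, 17), (8, k, 23), (8, k, 24), (8, k, 28), (8, k, 32), (8, k, 33), (8, k, 37)}.
Projecting to G, A2 (63 duplicate(s) eliminated): {(k, 16), (k, 17), (k, 23), (k, 24), (k, 28), (k, 32), (k, 33), (k, 37), (k, 8)}

{(k, 16), (k, 17), (k, 23), (k, 24), (k, 28), (k, 32), (k, 33), (k, 37), (k, 8)}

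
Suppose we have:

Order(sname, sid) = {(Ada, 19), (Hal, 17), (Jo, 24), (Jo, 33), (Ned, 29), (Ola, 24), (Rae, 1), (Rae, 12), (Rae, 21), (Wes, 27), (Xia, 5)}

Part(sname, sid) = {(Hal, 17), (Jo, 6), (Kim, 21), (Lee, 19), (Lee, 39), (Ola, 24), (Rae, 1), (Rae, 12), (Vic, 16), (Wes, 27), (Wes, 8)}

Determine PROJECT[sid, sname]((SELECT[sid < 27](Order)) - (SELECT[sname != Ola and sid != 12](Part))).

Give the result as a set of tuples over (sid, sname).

σ[sid < 27]: keep tuples satisfying sid < 27 → {(Ada, 19), (Hal, 17), (Jo, 24), (Ola, 24), (Rae, 1), (Rae, 12), (Rae, 21), (Xia, 5)}
σ[sname != Ola and sid != 12]: keep tuples satisfying sname != Ola and sid != 12 → {(Hal, 17), (Jo, 6), (Kim, 21), (Lee, 19), (Lee, 39), (Rae, 1), (Vic, 16), (Wes, 27), (Wes, 8)}
Set difference of the two operands is {(Ada, 19), (Jo, 24), (Ola, 24), (Rae, 12), (Rae, 21), (Xia, 5)}.
π[sid, sname]: project onto (sid, sname) → {(12, Rae), (19, Ada), (21, Rae), (24, Jo), (24, Ola), (5, Xia)}

{(12, Rae), (19, Ada), (21, Rae), (24, Jo), (24, Ola), (5, Xia)}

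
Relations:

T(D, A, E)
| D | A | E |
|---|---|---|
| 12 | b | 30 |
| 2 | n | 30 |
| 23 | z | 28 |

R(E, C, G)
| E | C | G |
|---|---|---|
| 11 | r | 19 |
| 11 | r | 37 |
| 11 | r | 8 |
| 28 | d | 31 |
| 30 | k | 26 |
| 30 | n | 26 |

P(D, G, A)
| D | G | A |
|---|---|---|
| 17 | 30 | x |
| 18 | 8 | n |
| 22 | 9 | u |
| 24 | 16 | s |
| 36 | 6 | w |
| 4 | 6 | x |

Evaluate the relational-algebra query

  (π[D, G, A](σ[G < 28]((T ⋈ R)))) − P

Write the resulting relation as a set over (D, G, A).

{(12, 26, b), (2, 26, n)}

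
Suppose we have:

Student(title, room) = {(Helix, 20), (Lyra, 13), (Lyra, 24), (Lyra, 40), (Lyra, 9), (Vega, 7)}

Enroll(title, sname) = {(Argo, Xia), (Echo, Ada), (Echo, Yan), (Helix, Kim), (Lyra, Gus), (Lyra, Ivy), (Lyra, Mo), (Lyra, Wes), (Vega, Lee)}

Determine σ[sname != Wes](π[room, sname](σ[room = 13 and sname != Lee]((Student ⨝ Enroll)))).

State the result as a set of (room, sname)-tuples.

{(13, Gus), (13, Ivy), (13, Mo)}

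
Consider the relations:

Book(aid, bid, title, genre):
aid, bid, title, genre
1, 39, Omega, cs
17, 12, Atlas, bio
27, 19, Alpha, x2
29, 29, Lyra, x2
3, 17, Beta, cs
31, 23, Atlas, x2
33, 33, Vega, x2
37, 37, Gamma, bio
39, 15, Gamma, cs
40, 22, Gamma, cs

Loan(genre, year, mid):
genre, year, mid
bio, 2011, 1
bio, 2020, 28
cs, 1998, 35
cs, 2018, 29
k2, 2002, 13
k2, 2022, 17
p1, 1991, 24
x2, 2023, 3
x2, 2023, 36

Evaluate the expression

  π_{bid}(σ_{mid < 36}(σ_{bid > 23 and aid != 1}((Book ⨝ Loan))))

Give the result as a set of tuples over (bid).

{29, 33, 37}

Joining Book and Loan on genre yields {(1, 39, Omega, cs, 1998, 35), (1, 39, Omega, cs, 2018, 29), (17, 12, Atlas, bio, 2011, 1), (17, 12, Atlas, bio, 2020, 28), (27, 19, Alpha, x2, 2023, 3), (27, 19, Alpha, x2, 2023, 36), (29, 29, Lyra, x2, 2023, 3), (29, 29, Lyra, x2, 2023, 36), (3, 17, Beta, cs, 1998, 35), (3, 17, Beta, cs, 2018, 29), (31, 23, Atlas, x2, 2023, 3), (31, 23, Atlas, x2, 2023, 36), (33, 33, Vega, x2, 2023, 3), (33, 33, Vega, x2, 2023, 36), (37, 37, Gamma, bio, 2011, 1), (37, 37, Gamma, bio, 2020, 28), (39, 15, Gamma, cs, 1998, 35), (39, 15, Gamma, cs, 2018, 29), (40, 22, Gamma, cs, 1998, 35), (40, 22, Gamma, cs, 2018, 29)}.
Filtering on bid > 23 and aid != 1 leaves {(29, 29, Lyra, x2, 2023, 3), (29, 29, Lyra, x2, 2023, 36), (33, 33, Vega, x2, 2023, 3), (33, 33, Vega, x2, 2023, 36), (37, 37, Gamma, bio, 2011, 1), (37, 37, Gamma, bio, 2020, 28)}.
Filtering on mid < 36 leaves {(29, 29, Lyra, x2, 2023, 3), (33, 33, Vega, x2, 2023, 3), (37, 37, Gamma, bio, 2011, 1), (37, 37, Gamma, bio, 2020, 28)}.
Keep only column(s) bid (1 duplicate(s) eliminated): {29, 33, 37}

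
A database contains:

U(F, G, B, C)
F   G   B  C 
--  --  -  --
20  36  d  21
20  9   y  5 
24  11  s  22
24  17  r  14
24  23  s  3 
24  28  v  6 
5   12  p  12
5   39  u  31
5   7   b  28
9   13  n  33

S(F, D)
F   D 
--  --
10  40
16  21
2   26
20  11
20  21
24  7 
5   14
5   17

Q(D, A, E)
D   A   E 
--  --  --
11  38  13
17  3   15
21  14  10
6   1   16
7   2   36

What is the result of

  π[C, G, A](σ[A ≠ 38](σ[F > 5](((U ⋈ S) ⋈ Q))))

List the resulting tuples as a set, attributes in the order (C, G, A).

Joining U and S on F yields {(20, 36, d, 21, 11), (20, 36, d, 21, 21), (20, 9, y, 5, 11), (20, 9, y, 5, 21), (24, 11, s, 22, 7), (24, 17, r, 14, 7), (24, 23, s, 3, 7), (24, 28, v, 6, 7), (5, 12, p, 12, 14), (5, 12, p, 12, 17), (5, 39, u, 31, 14), (5, 39, u, 31, 17), (5, 7, b, 28, 14), (5, 7, b, 28, 17)}.
Joining (U ⋈ S) and Q on D yields {(20, 36, d, 21, 11, 38, 13), (20, 36, d, 21, 21, 14, 10), (20, 9, y, 5, 11, 38, 13), (20, 9, y, 5, 21, 14, 10), (24, 11, s, 22, 7, 2, 36), (24, 17, r, 14, 7, 2, 36), (24, 23, s, 3, 7, 2, 36), (24, 28, v, 6, 7, 2, 36), (5, 12, p, 12, 17, 3, 15), (5, 39, u, 31, 17, 3, 15), (5, 7, b, 28, 17, 3, 15)}.
Selection F > 5: {(20, 36, d, 21, 11, 38, 13), (20, 36, d, 21, 21, 14, 10), (20, 9, y, 5, 11, 38, 13), (20, 9, y, 5, 21, 14, 10), (24, 11, s, 22, 7, 2, 36), (24, 17, r, 14, 7, 2, 36), (24, 23, s, 3, 7, 2, 36), (24, 28, v, 6, 7, 2, 36)}
Selection A ≠ 38: {(20, 36, d, 21, 21, 14, 10), (20, 9, y, 5, 21, 14, 10), (24, 11, s, 22, 7, 2, 36), (24, 17, r, 14, 7, 2, 36), (24, 23, s, 3, 7, 2, 36), (24, 28, v, 6, 7, 2, 36)}
Keep only column(s) C, G, A: {(14, 17, 2), (21, 36, 14), (22, 11, 2), (3, 23, 2), (5, 9, 14), (6, 28, 2)}

{(14, 17, 2), (21, 36, 14), (22, 11, 2), (3, 23, 2), (5, 9, 14), (6, 28, 2)}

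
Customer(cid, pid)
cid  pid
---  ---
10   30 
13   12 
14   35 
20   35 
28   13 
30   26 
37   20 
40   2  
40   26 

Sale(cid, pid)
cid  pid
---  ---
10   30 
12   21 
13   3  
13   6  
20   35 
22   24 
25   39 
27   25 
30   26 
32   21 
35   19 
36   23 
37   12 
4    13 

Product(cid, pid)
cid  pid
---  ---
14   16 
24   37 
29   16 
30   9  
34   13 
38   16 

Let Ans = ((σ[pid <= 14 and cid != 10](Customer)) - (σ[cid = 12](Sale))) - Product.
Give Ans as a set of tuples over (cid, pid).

σ[pid <= 14 and cid != 10]: keep tuples satisfying pid <= 14 and cid != 10 → {(13, 12), (28, 13), (40, 2)}
σ[cid = 12]: keep tuples satisfying cid = 12 → {(12, 21)}
Taking the difference: {(13, 12), (28, 13), (40, 2)}
Taking the difference: {(13, 12), (28, 13), (40, 2)}

{(13, 12), (28, 13), (40, 2)}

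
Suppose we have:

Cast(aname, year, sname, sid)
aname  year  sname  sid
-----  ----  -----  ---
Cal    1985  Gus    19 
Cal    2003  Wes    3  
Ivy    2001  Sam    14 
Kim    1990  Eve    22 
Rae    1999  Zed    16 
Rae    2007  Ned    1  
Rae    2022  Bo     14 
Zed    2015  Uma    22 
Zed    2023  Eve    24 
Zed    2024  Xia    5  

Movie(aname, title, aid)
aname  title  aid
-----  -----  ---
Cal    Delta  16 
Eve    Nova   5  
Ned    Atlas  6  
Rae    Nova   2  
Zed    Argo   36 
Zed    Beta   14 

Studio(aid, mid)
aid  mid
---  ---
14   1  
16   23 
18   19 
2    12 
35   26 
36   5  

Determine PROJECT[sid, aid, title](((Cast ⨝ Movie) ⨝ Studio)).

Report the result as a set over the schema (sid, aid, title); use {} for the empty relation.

Joining Cast and Movie on aname yields {(Cal, 1985, Gus, 19, Delta, 16), (Cal, 2003, Wes, 3, Delta, 16), (Rae, 1999, Zed, 16, Nova, 2), (Rae, 2007, Ned, 1, Nova, 2), (Rae, 2022, Bo, 14, Nova, 2), (Zed, 2015, Uma, 22, Argo, 36), (Zed, 2015, Uma, 22, Beta, 14), (Zed, 2023, Eve, 24, Argo, 36), (Zed, 2023, Eve, 24, Beta, 14), (Zed, 2024, Xia, 5, Argo, 36), (Zed, 2024, Xia, 5, Beta, 14)}.
Joining (Cast ⨝ Movie) and Studio on aid yields {(Cal, 1985, Gus, 19, Delta, 16, 23), (Cal, 2003, Wes, 3, Delta, 16, 23), (Rae, 1999, Zed, 16, Nova, 2, 12), (Rae, 2007, Ned, 1, Nova, 2, 12), (Rae, 2022, Bo, 14, Nova, 2, 12), (Zed, 2015, Uma, 22, Argo, 36, 5), (Zed, 2015, Uma, 22, Beta, 14, 1), (Zed, 2023, Eve, 24, Argo, 36, 5), (Zed, 2023, Eve, 24, Beta, 14, 1), (Zed, 2024, Xia, 5, Argo, 36, 5), (Zed, 2024, Xia, 5, Beta, 14, 1)}.
π[sid, aid, title]: project onto (sid, aid, title) → {(1, 2, Nova), (14, 2, Nova), (16, 2, Nova), (19, 16, Delta), (22, 14, Beta), (22, 36, Argo), (24, 14, Beta), (24, 36, Argo), (3, 16, Delta), (5, 14, Beta), (5, 36, Argo)}

{(1, 2, Nova), (14, 2, Nova), (16, 2, Nova), (19, 16, Delta), (22, 14, Beta), (22, 36, Argo), (24, 14, Beta), (24, 36, Argo), (3, 16, Delta), (5, 14, Beta), (5, 36, Argo)}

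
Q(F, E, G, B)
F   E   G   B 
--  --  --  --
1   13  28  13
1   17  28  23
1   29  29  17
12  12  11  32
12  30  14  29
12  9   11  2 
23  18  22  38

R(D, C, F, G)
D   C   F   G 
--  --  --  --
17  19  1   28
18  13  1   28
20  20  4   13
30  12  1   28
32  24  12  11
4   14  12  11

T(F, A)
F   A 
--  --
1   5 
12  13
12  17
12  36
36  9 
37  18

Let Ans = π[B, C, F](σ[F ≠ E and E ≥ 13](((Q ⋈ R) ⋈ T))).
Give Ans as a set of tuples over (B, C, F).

{(13, 12, 1), (13, 13, 1), (13, 19, 1), (23, 12, 1), (23, 13, 1), (23, 19, 1)}

Q ⋈ R (natural join on F, G): {(1, 13, 28, 13, 17, 19), (1, 13, 28, 13, 18, 13), (1, 13, 28, 13, 30, 12), (1, 17, 28, 23, 17, 19), (1, 17, 28, 23, 18, 13), (1, 17, 28, 23, 30, 12), (12, 12, 11, 32, 32, 24), (12, 12, 11, 32, 4, 14), (12, 9, 11, 2, 32, 24), (12, 9, 11, 2, 4, 14)}
(Q ⋈ R) ⋈ T (natural join on F): {(1, 13, 28, 13, 17, 19, 5), (1, 13, 28, 13, 18, 13, 5), (1, 13, 28, 13, 30, 12, 5), (1, 17, 28, 23, 17, 19, 5), (1, 17, 28, 23, 18, 13, 5), (1, 17, 28, 23, 30, 12, 5), (12, 12, 11, 32, 32, 24, 13), (12, 12, 11, 32, 32, 24, 17), (12, 12, 11, 32, 32, 24, 36), (12, 12, 11, 32, 4, 14, 13), (12, 12, 11, 32, 4, 14, 17), (12, 12, 11, 32, 4, 14, 36), (12, 9, 11, 2, 32, 24, 13), (12, 9, 11, 2, 32, 24, 17), (12, 9, 11, 2, 32, 24, 36), (12, 9, 11, 2, 4, 14, 13), (12, 9, 11, 2, 4, 14, 17), (12, 9, 11, 2, 4, 14, 36)}
Filtering on F ≠ E and E ≥ 13 leaves {(1, 13, 28, 13, 17, 19, 5), (1, 13, 28, 13, 18, 13, 5), (1, 13, 28, 13, 30, 12, 5), (1, 17, 28, 23, 17, 19, 5), (1, 17, 28, 23, 18, 13, 5), (1, 17, 28, 23, 30, 12, 5)}.
Projecting to B, C, F: {(13, 12, 1), (13, 13, 1), (13, 19, 1), (23, 12, 1), (23, 13, 1), (23, 19, 1)}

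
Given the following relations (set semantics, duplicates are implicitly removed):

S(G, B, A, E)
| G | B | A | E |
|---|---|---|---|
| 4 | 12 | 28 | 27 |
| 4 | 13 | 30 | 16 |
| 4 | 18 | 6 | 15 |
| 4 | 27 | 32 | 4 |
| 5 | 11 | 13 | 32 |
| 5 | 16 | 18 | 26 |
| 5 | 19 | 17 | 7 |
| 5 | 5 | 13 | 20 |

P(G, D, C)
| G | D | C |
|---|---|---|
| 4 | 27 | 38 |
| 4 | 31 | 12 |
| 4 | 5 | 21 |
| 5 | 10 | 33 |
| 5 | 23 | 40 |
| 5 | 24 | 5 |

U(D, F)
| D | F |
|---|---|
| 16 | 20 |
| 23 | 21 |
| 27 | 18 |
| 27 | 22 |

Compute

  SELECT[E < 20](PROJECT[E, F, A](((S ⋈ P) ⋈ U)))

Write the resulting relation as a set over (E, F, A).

{(15, 18, 6), (15, 22, 6), (16, 18, 30), (16, 22, 30), (4, 18, 32), (4, 22, 32), (7, 21, 17)}

Joining S and P on G yields {(4, 12, 28, 27, 27, 38), (4, 12, 28, 27, 31, 12), (4, 12, 28, 27, 5, 21), (4, 13, 30, 16, 27, 38), (4, 13, 30, 16, 31, 12), (4, 13, 30, 16, 5, 21), (4, 18, 6, 15, 27, 38), (4, 18, 6, 15, 31, 12), (4, 18, 6, 15, 5, 21), (4, 27, 32, 4, 27, 38), (4, 27, 32, 4, 31, 12), (4, 27, 32, 4, 5, 21), (5, 11, 13, 32, 10, 33), (5, 11, 13, 32, 23, 40), (5, 11, 13, 32, 24, 5), (5, 16, 18, 26, 10, 33), (5, 16, 18, 26, 23, 40), (5, 16, 18, 26, 24, 5), (5, 19, 17, 7, 10, 33), (5, 19, 17, 7, 23, 40), (5, 19, 17, 7, 24, 5), (5, 5, 13, 20, 10, 33), (5, 5, 13, 20, 23, 40), (5, 5, 13, 20, 24, 5)}.
Joining (S ⋈ P) and U on D yields {(4, 12, 28, 27, 27, 38, 18), (4, 12, 28, 27, 27, 38, 22), (4, 13, 30, 16, 27, 38, 18), (4, 13, 30, 16, 27, 38, 22), (4, 18, 6, 15, 27, 38, 18), (4, 18, 6, 15, 27, 38, 22), (4, 27, 32, 4, 27, 38, 18), (4, 27, 32, 4, 27, 38, 22), (5, 11, 13, 32, 23, 40, 21), (5, 16, 18, 26, 23, 40, 21), (5, 19, 17, 7, 23, 40, 21), (5, 5, 13, 20, 23, 40, 21)}.
Projecting to E, F, A: {(15, 18, 6), (15, 22, 6), (16, 18, 30), (16, 22, 30), (20, 21, 13), (26, 21, 18), (27, 18, 28), (27, 22, 28), (32, 21, 13), (4, 18, 32), (4, 22, 32), (7, 21, 17)}
Filtering on E < 20 leaves {(15, 18, 6), (15, 22, 6), (16, 18, 30), (16, 22, 30), (4, 18, 32), (4, 22, 32), (7, 21, 17)}.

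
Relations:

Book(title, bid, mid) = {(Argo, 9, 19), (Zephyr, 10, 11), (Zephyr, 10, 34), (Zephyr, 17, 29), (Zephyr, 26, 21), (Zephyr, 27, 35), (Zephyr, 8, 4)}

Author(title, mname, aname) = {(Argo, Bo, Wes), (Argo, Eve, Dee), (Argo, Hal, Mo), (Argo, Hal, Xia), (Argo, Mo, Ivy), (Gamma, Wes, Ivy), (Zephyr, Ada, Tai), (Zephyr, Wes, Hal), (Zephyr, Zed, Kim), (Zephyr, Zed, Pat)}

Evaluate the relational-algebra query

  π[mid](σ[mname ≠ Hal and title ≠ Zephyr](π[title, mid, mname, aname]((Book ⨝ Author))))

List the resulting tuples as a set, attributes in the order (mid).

Natural join on title: {(Argo, 9, 19, Bo, Wes), (Argo, 9, 19, Eve, Dee), (Argo, 9, 19, Hal, Mo), (Argo, 9, 19, Hal, Xia), (Argo, 9, 19, Mo, Ivy), (Zephyr, 10, 11, Ada, Tai), (Zephyr, 10, 11, Wes, Hal), (Zephyr, 10, 11, Zed, Kim), (Zephyr, 10, 11, Zed, Pat), (Zephyr, 10, 34, Ada, Tai), (Zephyr, 10, 34, Wes, Hal), (Zephyr, 10, 34, Zed, Kim), (Zephyr, 10, 34, Zed, Pat), (Zephyr, 17, 29, Ada, Tai), (Zephyr, 17, 29, Wes, Hal), (Zephyr, 17, 29, Zed, Kim), (Zephyr, 17, 29, Zed, Pat), (Zephyr, 26, 21, Ada, Tai), (Zephyr, 26, 21, Wes, Hal), (Zephyr, 26, 21, Zed, Kim), (Zephyr, 26, 21, Zed, Pat), (Zephyr, 27, 35, Ada, Tai), (Zephyr, 27, 35, Wes, Hal), (Zephyr, 27, 35, Zed, Kim), (Zephyr, 27, 35, Zed, Pat), (Zephyr, 8, 4, Ada, Tai), (Zephyr, 8, 4, Wes, Hal), (Zephyr, 8, 4, Zed, Kim), (Zephyr, 8, 4, Zed, Pat)}
π_{title, mid, mname, aname} gives {(Argo, 19, Bo, Wes), (Argo, 19, Eve, Dee), (Argo, 19, Hal, Mo), (Argo, 19, Hal, Xia), (Argo, 19, Mo, Ivy), (Zephyr, 11, Ada, Tai), (Zephyr, 11, Wes, Hal), (Zephyr, 11, Zed, Kim), (Zephyr, 11, Zed, Pat), (Zephyr, 21, Ada, Tai), (Zephyr, 21, Wes, Hal), (Zephyr, 21, Zed, Kim), (Zephyr, 21, Zed, Pat), (Zephyr, 29, Ada, Tai), (Zephyr, 29, Wes, Hal), (Zephyr, 29, Zed, Kim), (Zephyr, 29, Zed, Pat), (Zephyr, 34, Ada, Tai), (Zephyr, 34, Wes, Hal), (Zephyr, 34, Zed, Kim), (Zephyr, 34, Zed, Pat), (Zephyr, 35, Ada, Tai), (Zephyr, 35, Wes, Hal), (Zephyr, 35, Zed, Kim), (Zephyr, 35, Zed, Pat), (Zephyr, 4, Ada, Tai), (Zephyr, 4, Wes, Hal), (Zephyr, 4, Zed, Kim), (Zephyr, 4, Zed, Pat)}.
Apply σ_{mname ≠ Hal and title ≠ Zephyr}; surviving tuples: {(Argo, 19, Bo, Wes), (Argo, 19, Eve, Dee), (Argo, 19, Mo, Ivy)}
π_{mid} gives {19} (2 duplicate(s) eliminated).

{19}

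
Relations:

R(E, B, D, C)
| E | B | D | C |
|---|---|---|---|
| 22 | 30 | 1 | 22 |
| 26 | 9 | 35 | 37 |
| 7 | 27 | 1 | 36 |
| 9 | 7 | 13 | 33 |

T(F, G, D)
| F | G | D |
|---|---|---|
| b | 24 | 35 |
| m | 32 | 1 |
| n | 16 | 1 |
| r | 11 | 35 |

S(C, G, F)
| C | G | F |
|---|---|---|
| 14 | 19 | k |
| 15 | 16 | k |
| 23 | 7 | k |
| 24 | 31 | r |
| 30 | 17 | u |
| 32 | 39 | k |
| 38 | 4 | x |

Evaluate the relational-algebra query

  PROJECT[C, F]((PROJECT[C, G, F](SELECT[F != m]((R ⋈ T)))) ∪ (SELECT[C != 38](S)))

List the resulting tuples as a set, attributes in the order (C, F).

R ⋈ T (natural join on D): {(22, 30, 1, 22, m, 32), (22, 30, 1, 22, n, 16), (26, 9, 35, 37, b, 24), (26, 9, 35, 37, r, 11), (7, 27, 1, 36, m, 32), (7, 27, 1, 36, n, 16)}
Apply σ_{F != m}; surviving tuples: {(22, 30, 1, 22, n, 16), (26, 9, 35, 37, b, 24), (26, 9, 35, 37, r, 11), (7, 27, 1, 36, n, 16)}
Keep only column(s) C, G, F: {(22, 16, n), (36, 16, n), (37, 11, r), (37, 24, b)}
Apply σ_{C != 38}; surviving tuples: {(14, 19, k), (15, 16, k), (23, 7, k), (24, 31, r), (30, 17, u), (32, 39, k)}
Union: {(22, 16, n), (36, 16, n), (37, 11, r), (37, 24, b)} with {(14, 19, k), (15, 16, k), (23, 7, k), (24, 31, r), (30, 17, u), (32, 39, k)} → {(14, 19, k), (15, 16, k), (22, 16, n), (23, 7, k), (24, 31, r), (30, 17, u), (32, 39, k), (36, 16, n), (37, 11, r), (37, 24, b)}
Keep only column(s) C, F: {(14, k), (15, k), (22, n), (23, k), (24, r), (30, u), (32, k), (36, n), (37, b), (37, r)}

{(14, k), (15, k), (22, n), (23, k), (24, r), (30, u), (32, k), (36, n), (37, b), (37, r)}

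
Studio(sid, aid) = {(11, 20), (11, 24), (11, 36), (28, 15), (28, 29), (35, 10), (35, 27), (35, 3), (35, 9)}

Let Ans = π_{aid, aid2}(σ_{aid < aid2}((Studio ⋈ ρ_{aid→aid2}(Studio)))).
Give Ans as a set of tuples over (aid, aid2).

{(10, 27), (15, 29), (20, 24), (20, 36), (24, 36), (3, 10), (3, 27), (3, 9), (9, 10), (9, 27)}

ρ[aid→aid2]: schema becomes (sid, aid2); tuples unchanged.
Studio ⋈ ρ_{aid→aid2}(Studio) (natural join on sid): {(11, 20, 20), (11, 20, 24), (11, 20, 36), (11, 24, 20), (11, 24, 24), (11, 24, 36), (11, 36, 20), (11, 36, 24), (11, 36, 36), (28, 15, 15), (28, 15, 29), (28, 29, 15), (28, 29, 29), (35, 10, 10), (35, 10, 27), (35, 10, 3), (35, 10, 9), (35, 27, 10), (35, 27, 27), (35, 27, 3), (35, 27, 9), (35, 3, 10), (35, 3, 27), (35, 3, 3), (35, 3, 9), (35, 9, 10), (35, 9, 27), (35, 9, 3), (35, 9, 9)}
Filtering on aid < aid2 leaves {(11, 20, 24), (11, 20, 36), (11, 24, 36), (28, 15, 29), (35, 10, 27), (35, 3, 10), (35, 3, 27), (35, 3, 9), (35, 9, 10), (35, 9, 27)}.
Projecting to aid, aid2: {(10, 27), (15, 29), (20, 24), (20, 36), (24, 36), (3, 10), (3, 27), (3, 9), (9, 10), (9, 27)}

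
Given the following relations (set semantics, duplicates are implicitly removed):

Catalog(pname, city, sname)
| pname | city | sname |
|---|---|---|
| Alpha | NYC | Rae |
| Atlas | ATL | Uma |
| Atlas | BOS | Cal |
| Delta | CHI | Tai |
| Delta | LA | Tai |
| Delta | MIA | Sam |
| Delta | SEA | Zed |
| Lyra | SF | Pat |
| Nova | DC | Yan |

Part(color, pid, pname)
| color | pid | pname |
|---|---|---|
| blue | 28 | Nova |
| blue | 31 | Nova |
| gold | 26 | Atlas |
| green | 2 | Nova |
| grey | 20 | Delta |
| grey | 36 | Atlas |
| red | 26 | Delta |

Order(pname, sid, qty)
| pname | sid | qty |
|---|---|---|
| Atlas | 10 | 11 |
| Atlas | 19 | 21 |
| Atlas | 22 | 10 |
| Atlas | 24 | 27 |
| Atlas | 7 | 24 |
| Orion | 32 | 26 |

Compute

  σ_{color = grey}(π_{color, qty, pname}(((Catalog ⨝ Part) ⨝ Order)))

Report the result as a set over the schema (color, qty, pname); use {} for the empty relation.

{(grey, 10, Atlas), (grey, 11, Atlas), (grey, 21, Atlas), (grey, 24, Atlas), (grey, 27, Atlas)}

Joining Catalog and Part on pname yields {(Atlas, ATL, Uma, gold, 26), (Atlas, ATL, Uma, grey, 36), (Atlas, BOS, Cal, gold, 26), (Atlas, BOS, Cal, grey, 36), (Delta, CHI, Tai, grey, 20), (Delta, CHI, Tai, red, 26), (Delta, LA, Tai, grey, 20), (Delta, LA, Tai, red, 26), (Delta, MIA, Sam, grey, 20), (Delta, MIA, Sam, red, 26), (Delta, SEA, Zed, grey, 20), (Delta, SEA, Zed, red, 26), (Nova, DC, Yan, blue, 28), (Nova, DC, Yan, blue, 31), (Nova, DC, Yan, green, 2)}.
Joining (Catalog ⨝ Part) and Order on pname yields {(Atlas, ATL, Uma, gold, 26, 10, 11), (Atlas, ATL, Uma, gold, 26, 19, 21), (Atlas, ATL, Uma, gold, 26, 22, 10), (Atlas, ATL, Uma, gold, 26, 24, 27), (Atlas, ATL, Uma, gold, 26, 7, 24), (Atlas, ATL, Uma, grey, 36, 10, 11), (Atlas, ATL, Uma, grey, 36, 19, 21), (Atlas, ATL, Uma, grey, 36, 22, 10), (Atlas, ATL, Uma, grey, 36, 24, 27), (Atlas, ATL, Uma, grey, 36, 7, 24), (Atlas, BOS, Cal, gold, 26, 10, 11), (Atlas, BOS, Cal, gold, 26, 19, 21), (Atlas, BOS, Cal, gold, 26, 22, 10), (Atlas, BOS, Cal, gold, 26, 24, 27), (Atlas, BOS, Cal, gold, 26, 7, 24), (Atlas, BOS, Cal, grey, 36, 10, 11), (Atlas, BOS, Cal, grey, 36, 19, 21), (Atlas, BOS, Cal, grey, 36, 22, 10), (Atlas, BOS, Cal, grey, 36, 24, 27), (Atlas, BOS, Cal, grey, 36, 7, 24)}.
Keep only column(s) color, qty, pname (10 duplicate(s) eliminated): {(gold, 10, Atlas), (gold, 11, Atlas), (gold, 21, Atlas), (gold, 24, Atlas), (gold, 27, Atlas), (grey, 10, Atlas), (grey, 11, Atlas), (grey, 21, Atlas), (grey, 24, Atlas), (grey, 27, Atlas)}
σ[color = grey]: keep tuples satisfying color = grey → {(grey, 10, Atlas), (grey, 11, Atlas), (grey, 21, Atlas), (grey, 24, Atlas), (grey, 27, Atlas)}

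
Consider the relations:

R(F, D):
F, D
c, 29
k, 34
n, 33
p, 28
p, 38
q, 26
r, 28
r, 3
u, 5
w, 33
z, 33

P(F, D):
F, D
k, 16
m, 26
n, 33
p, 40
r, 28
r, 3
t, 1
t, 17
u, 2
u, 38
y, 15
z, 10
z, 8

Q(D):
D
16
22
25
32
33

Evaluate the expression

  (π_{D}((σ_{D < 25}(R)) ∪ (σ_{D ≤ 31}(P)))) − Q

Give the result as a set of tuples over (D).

{1, 10, 15, 17, 2, 26, 28, 3, 5, 8}

Filtering on D < 25 leaves {(r, 3), (u, 5)}.
Filtering on D ≤ 31 leaves {(k, 16), (m, 26), (r, 28), (r, 3), (t, 1), (t, 17), (u, 2), (y, 15), (z, 10), (z, 8)}.
Set union of the two operands is {(k, 16), (m, 26), (r, 28), (r, 3), (t, 1), (t, 17), (u, 2), (u, 5), (y, 15), (z, 10), (z, 8)}.
Projecting to D: {1, 10, 15, 16, 17, 2, 26, 28, 3, 5, 8}
Set difference of the two operands is {1, 10, 15, 17, 2, 26, 28, 3, 5, 8}.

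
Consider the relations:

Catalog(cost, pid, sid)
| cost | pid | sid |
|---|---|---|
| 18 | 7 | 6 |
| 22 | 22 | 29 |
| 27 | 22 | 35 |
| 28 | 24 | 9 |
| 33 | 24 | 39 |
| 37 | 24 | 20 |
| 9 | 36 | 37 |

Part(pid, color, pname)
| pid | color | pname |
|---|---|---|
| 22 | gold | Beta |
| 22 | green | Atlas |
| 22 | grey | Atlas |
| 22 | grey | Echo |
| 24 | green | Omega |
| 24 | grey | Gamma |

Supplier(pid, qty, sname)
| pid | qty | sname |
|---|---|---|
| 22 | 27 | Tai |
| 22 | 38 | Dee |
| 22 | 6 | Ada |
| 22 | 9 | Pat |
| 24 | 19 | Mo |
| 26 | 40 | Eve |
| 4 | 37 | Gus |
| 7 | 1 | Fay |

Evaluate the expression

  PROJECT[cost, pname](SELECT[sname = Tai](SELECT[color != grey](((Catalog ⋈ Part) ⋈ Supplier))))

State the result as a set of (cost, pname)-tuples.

Natural join on pid: {(22, 22, 29, gold, Beta), (22, 22, 29, green, Atlas), (22, 22, 29, grey, Atlas), (22, 22, 29, grey, Echo), (27, 22, 35, gold, Beta), (27, 22, 35, green, Atlas), (27, 22, 35, grey, Atlas), (27, 22, 35, grey, Echo), (28, 24, 9, green, Omega), (28, 24, 9, grey, Gamma), (33, 24, 39, green, Omega), (33, 24, 39, grey, Gamma), (37, 24, 20, green, Omega), (37, 24, 20, grey, Gamma)}
Natural join on pid: {(22, 22, 29, gold, Beta, 27, Tai), (22, 22, 29, gold, Beta, 38, Dee), (22, 22, 29, gold, Beta, 6, Ada), (22, 22, 29, gold, Beta, 9, Pat), (22, 22, 29, green, Atlas, 27, Tai), (22, 22, 29, green, Atlas, 38, Dee), (22, 22, 29, green, Atlas, 6, Ada), (22, 22, 29, green, Atlas, 9, Pat), (22, 22, 29, grey, Atlas, 27, Tai), (22, 22, 29, grey, Atlas, 38, Dee), (22, 22, 29, grey, Atlas, 6, Ada), (22, 22, 29, grey, Atlas, 9, Pat), (22, 22, 29, grey, Echo, 27, Tai), (22, 22, 29, grey, Echo, 38, Dee), (22, 22, 29, grey, Echo, 6, Ada), (22, 22, 29, grey, Echo, 9, Pat), (27, 22, 35, gold, Beta, 27, Tai), (27, 22, 35, gold, Beta, 38, Dee), (27, 22, 35, gold, Beta, 6, Ada), (27, 22, 35, gold, Beta, 9, Pat), (27, 22, 35, green, Atlas, 27, Tai), (27, 22, 35, green, Atlas, 38, Dee), (27, 22, 35, green, Atlas, 6, Ada), (27, 22, 35, green, Atlas, 9, Pat), (27, 22, 35, grey, Atlas, 27, Tai), (27, 22, 35, grey, Atlas, 38, Dee), (27, 22, 35, grey, Atlas, 6, Ada), (27, 22, 35, grey, Atlas, 9, Pat), (27, 22, 35, grey, Echo, 27, Tai), (27, 22, 35, grey, Echo, 38, Dee), (27, 22, 35, grey, Echo, 6, Ada), (27, 22, 35, grey, Echo, 9, Pat), (28, 24, 9, green, Omega, 19, Mo), (28, 24, 9, grey, Gamma, 19, Mo), (33, 24, 39, green, Omega, 19, Mo), (33, 24, 39, grey, Gamma, 19, Mo), (37, 24, 20, green, Omega, 19, Mo), (37, 24, 20, grey, Gamma, 19, Mo)}
σ[color != grey]: keep tuples satisfying color != grey → {(22, 22, 29, gold, Beta, 27, Tai), (22, 22, 29, gold, Beta, 38, Dee), (22, 22, 29, gold, Beta, 6, Ada), (22, 22, 29, gold, Beta, 9, Pat), (22, 22, 29, green, Atlas, 27, Tai), (22, 22, 29, green, Atlas, 38, Dee), (22, 22, 29, green, Atlas, 6, Ada), (22, 22, 29, green, Atlas, 9, Pat), (27, 22, 35, gold, Beta, 27, Tai), (27, 22, 35, gold, Beta, 38, Dee), (27, 22, 35, gold, Beta, 6, Ada), (27, 22, 35, gold, Beta, 9, Pat), (27, 22, 35, green, Atlas, 27, Tai), (27, 22, 35, green, Atlas, 38, Dee), (27, 22, 35, green, Atlas, 6, Ada), (27, 22, 35, green, Atlas, 9, Pat), (28, 24, 9, green, Omega, 19, Mo), (33, 24, 39, green, Omega, 19, Mo), (37, 24, 20, green, Omega, 19, Mo)}
σ[sname = Tai]: keep tuples satisfying sname = Tai → {(22, 22, 29, gold, Beta, 27, Tai), (22, 22, 29, green, Atlas, 27, Tai), (27, 22, 35, gold, Beta, 27, Tai), (27, 22, 35, green, Atlas, 27, Tai)}
Keep only column(s) cost, pname: {(22, Atlas), (22, Beta), (27, Atlas), (27, Beta)}

{(22, Atlas), (22, Beta), (27, Atlas), (27, Beta)}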